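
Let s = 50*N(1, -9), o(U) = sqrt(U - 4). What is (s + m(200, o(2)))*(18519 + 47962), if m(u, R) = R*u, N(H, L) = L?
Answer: -29916450 + 13296200*I*sqrt(2) ≈ -2.9916e+7 + 1.8804e+7*I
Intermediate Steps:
o(U) = sqrt(-4 + U)
s = -450 (s = 50*(-9) = -450)
(s + m(200, o(2)))*(18519 + 47962) = (-450 + sqrt(-4 + 2)*200)*(18519 + 47962) = (-450 + sqrt(-2)*200)*66481 = (-450 + (I*sqrt(2))*200)*66481 = (-450 + 200*I*sqrt(2))*66481 = -29916450 + 13296200*I*sqrt(2)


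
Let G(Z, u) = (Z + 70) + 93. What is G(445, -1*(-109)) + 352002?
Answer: 352610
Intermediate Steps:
G(Z, u) = 163 + Z (G(Z, u) = (70 + Z) + 93 = 163 + Z)
G(445, -1*(-109)) + 352002 = (163 + 445) + 352002 = 608 + 352002 = 352610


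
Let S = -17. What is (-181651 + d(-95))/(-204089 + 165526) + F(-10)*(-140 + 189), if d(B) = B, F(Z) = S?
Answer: -31941233/38563 ≈ -828.29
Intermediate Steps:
F(Z) = -17
(-181651 + d(-95))/(-204089 + 165526) + F(-10)*(-140 + 189) = (-181651 - 95)/(-204089 + 165526) - 17*(-140 + 189) = -181746/(-38563) - 17*49 = -181746*(-1/38563) - 833 = 181746/38563 - 833 = -31941233/38563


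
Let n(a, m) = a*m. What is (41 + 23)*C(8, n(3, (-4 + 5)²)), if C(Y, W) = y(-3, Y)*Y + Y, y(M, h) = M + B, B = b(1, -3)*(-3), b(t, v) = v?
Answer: 3584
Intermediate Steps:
B = 9 (B = -3*(-3) = 9)
y(M, h) = 9 + M (y(M, h) = M + 9 = 9 + M)
C(Y, W) = 7*Y (C(Y, W) = (9 - 3)*Y + Y = 6*Y + Y = 7*Y)
(41 + 23)*C(8, n(3, (-4 + 5)²)) = (41 + 23)*(7*8) = 64*56 = 3584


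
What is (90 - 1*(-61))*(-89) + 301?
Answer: -13138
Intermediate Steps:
(90 - 1*(-61))*(-89) + 301 = (90 + 61)*(-89) + 301 = 151*(-89) + 301 = -13439 + 301 = -13138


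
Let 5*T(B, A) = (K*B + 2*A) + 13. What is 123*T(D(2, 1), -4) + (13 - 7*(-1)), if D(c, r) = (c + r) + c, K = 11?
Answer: 1496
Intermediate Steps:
D(c, r) = r + 2*c
T(B, A) = 13/5 + 2*A/5 + 11*B/5 (T(B, A) = ((11*B + 2*A) + 13)/5 = ((2*A + 11*B) + 13)/5 = (13 + 2*A + 11*B)/5 = 13/5 + 2*A/5 + 11*B/5)
123*T(D(2, 1), -4) + (13 - 7*(-1)) = 123*(13/5 + (⅖)*(-4) + 11*(1 + 2*2)/5) + (13 - 7*(-1)) = 123*(13/5 - 8/5 + 11*(1 + 4)/5) + (13 - 1*(-7)) = 123*(13/5 - 8/5 + (11/5)*5) + (13 + 7) = 123*(13/5 - 8/5 + 11) + 20 = 123*12 + 20 = 1476 + 20 = 1496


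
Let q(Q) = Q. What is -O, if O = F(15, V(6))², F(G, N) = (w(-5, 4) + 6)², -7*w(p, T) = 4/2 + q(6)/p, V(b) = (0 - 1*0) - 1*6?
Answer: -1800814096/1500625 ≈ -1200.0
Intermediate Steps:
V(b) = -6 (V(b) = (0 + 0) - 6 = 0 - 6 = -6)
w(p, T) = -2/7 - 6/(7*p) (w(p, T) = -(4/2 + 6/p)/7 = -(4*(½) + 6/p)/7 = -(2 + 6/p)/7 = -2/7 - 6/(7*p))
F(G, N) = 42436/1225 (F(G, N) = ((2/7)*(-3 - 1*(-5))/(-5) + 6)² = ((2/7)*(-⅕)*(-3 + 5) + 6)² = ((2/7)*(-⅕)*2 + 6)² = (-4/35 + 6)² = (206/35)² = 42436/1225)
O = 1800814096/1500625 (O = (42436/1225)² = 1800814096/1500625 ≈ 1200.0)
-O = -1*1800814096/1500625 = -1800814096/1500625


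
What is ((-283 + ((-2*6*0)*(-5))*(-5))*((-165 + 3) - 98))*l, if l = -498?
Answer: -36642840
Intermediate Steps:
((-283 + ((-2*6*0)*(-5))*(-5))*((-165 + 3) - 98))*l = ((-283 + ((-2*6*0)*(-5))*(-5))*((-165 + 3) - 98))*(-498) = ((-283 + (-12*0*(-5))*(-5))*(-162 - 98))*(-498) = ((-283 + (0*(-5))*(-5))*(-260))*(-498) = ((-283 + 0*(-5))*(-260))*(-498) = ((-283 + 0)*(-260))*(-498) = -283*(-260)*(-498) = 73580*(-498) = -36642840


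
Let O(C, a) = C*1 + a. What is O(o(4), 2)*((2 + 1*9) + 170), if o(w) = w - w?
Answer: 362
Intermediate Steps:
o(w) = 0
O(C, a) = C + a
O(o(4), 2)*((2 + 1*9) + 170) = (0 + 2)*((2 + 1*9) + 170) = 2*((2 + 9) + 170) = 2*(11 + 170) = 2*181 = 362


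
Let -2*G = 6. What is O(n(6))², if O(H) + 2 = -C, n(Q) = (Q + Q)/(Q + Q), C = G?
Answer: 1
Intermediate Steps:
G = -3 (G = -½*6 = -3)
C = -3
n(Q) = 1 (n(Q) = (2*Q)/((2*Q)) = (2*Q)*(1/(2*Q)) = 1)
O(H) = 1 (O(H) = -2 - 1*(-3) = -2 + 3 = 1)
O(n(6))² = 1² = 1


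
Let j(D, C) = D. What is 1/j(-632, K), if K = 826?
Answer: -1/632 ≈ -0.0015823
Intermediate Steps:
1/j(-632, K) = 1/(-632) = -1/632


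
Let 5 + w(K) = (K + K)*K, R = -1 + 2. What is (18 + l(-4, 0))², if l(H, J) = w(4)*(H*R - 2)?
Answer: 20736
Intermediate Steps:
R = 1
w(K) = -5 + 2*K² (w(K) = -5 + (K + K)*K = -5 + (2*K)*K = -5 + 2*K²)
l(H, J) = -54 + 27*H (l(H, J) = (-5 + 2*4²)*(H*1 - 2) = (-5 + 2*16)*(H - 2) = (-5 + 32)*(-2 + H) = 27*(-2 + H) = -54 + 27*H)
(18 + l(-4, 0))² = (18 + (-54 + 27*(-4)))² = (18 + (-54 - 108))² = (18 - 162)² = (-144)² = 20736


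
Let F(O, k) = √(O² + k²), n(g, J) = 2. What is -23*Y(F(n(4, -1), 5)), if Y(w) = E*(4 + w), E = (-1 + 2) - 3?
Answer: 184 + 46*√29 ≈ 431.72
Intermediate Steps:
E = -2 (E = 1 - 3 = -2)
Y(w) = -8 - 2*w (Y(w) = -2*(4 + w) = -8 - 2*w)
-23*Y(F(n(4, -1), 5)) = -23*(-8 - 2*√(2² + 5²)) = -23*(-8 - 2*√(4 + 25)) = -23*(-8 - 2*√29) = 184 + 46*√29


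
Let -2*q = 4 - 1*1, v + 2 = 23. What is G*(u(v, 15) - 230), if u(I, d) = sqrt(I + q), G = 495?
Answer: -113850 + 495*sqrt(78)/2 ≈ -1.1166e+5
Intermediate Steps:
v = 21 (v = -2 + 23 = 21)
q = -3/2 (q = -(4 - 1*1)/2 = -(4 - 1)/2 = -1/2*3 = -3/2 ≈ -1.5000)
u(I, d) = sqrt(-3/2 + I) (u(I, d) = sqrt(I - 3/2) = sqrt(-3/2 + I))
G*(u(v, 15) - 230) = 495*(sqrt(-6 + 4*21)/2 - 230) = 495*(sqrt(-6 + 84)/2 - 230) = 495*(sqrt(78)/2 - 230) = 495*(-230 + sqrt(78)/2) = -113850 + 495*sqrt(78)/2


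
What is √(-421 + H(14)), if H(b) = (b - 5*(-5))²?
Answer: 10*√11 ≈ 33.166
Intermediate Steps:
H(b) = (25 + b)² (H(b) = (b + 25)² = (25 + b)²)
√(-421 + H(14)) = √(-421 + (25 + 14)²) = √(-421 + 39²) = √(-421 + 1521) = √1100 = 10*√11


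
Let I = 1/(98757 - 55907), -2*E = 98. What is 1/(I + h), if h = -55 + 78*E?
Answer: -42850/166129449 ≈ -0.00025793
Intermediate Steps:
E = -49 (E = -1/2*98 = -49)
h = -3877 (h = -55 + 78*(-49) = -55 - 3822 = -3877)
I = 1/42850 ≈ 2.3337e-5
1/(I + h) = 1/(1/42850 - 3877) = 1/(-166129449/42850) = -42850/166129449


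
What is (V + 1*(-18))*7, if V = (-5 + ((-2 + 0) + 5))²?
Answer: -98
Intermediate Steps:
V = 4 (V = (-5 + (-2 + 5))² = (-5 + 3)² = (-2)² = 4)
(V + 1*(-18))*7 = (4 + 1*(-18))*7 = (4 - 18)*7 = -14*7 = -98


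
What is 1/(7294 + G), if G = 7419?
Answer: 1/14713 ≈ 6.7967e-5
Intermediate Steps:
1/(7294 + G) = 1/(7294 + 7419) = 1/14713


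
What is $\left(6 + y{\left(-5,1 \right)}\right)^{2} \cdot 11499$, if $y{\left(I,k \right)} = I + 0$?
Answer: $11499$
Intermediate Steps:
$y{\left(I,k \right)} = I$
$\left(6 + y{\left(-5,1 \right)}\right)^{2} \cdot 11499 = \left(6 - 5\right)^{2} \cdot 11499 = 1^{2} \cdot 11499 = 1 \cdot 11499 = 11499$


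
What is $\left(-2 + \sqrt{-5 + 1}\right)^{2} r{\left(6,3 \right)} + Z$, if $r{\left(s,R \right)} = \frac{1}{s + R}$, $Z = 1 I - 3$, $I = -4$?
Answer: $-7 - \frac{8 i}{9} \approx -7.0 - 0.88889 i$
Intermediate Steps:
$Z = -7$ ($Z = 1 \left(-4\right) - 3 = -4 - 3 = -7$)
$r{\left(s,R \right)} = \frac{1}{R + s}$
$\left(-2 + \sqrt{-5 + 1}\right)^{2} r{\left(6,3 \right)} + Z = \frac{\left(-2 + \sqrt{-5 + 1}\right)^{2}}{3 + 6} - 7 = \frac{\left(-2 + \sqrt{-4}\right)^{2}}{9} - 7 = \left(-2 + 2 i\right)^{2} \cdot \frac{1}{9} - 7 = \frac{\left(-2 + 2 i\right)^{2}}{9} - 7 = -7 + \frac{\left(-2 + 2 i\right)^{2}}{9}$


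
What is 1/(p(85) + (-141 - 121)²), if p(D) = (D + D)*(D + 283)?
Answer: 1/131204 ≈ 7.6217e-6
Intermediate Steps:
p(D) = 2*D*(283 + D) (p(D) = (2*D)*(283 + D) = 2*D*(283 + D))
1/(p(85) + (-141 - 121)²) = 1/(2*85*(283 + 85) + (-141 - 121)²) = 1/(2*85*368 + (-262)²) = 1/(62560 + 68644) = 1/131204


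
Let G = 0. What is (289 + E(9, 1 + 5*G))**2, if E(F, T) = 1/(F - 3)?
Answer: 3010225/36 ≈ 83617.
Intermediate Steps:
E(F, T) = 1/(-3 + F)
(289 + E(9, 1 + 5*G))**2 = (289 + 1/(-3 + 9))**2 = (289 + 1/6)**2 = (1735/6)**2 = 3010225/36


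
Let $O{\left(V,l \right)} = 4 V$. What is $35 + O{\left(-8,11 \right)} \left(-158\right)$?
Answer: $5091$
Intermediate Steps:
$35 + O{\left(-8,11 \right)} \left(-158\right) = 35 + 4 \left(-8\right) \left(-158\right) = 35 - -5056 = 35 + 5056 = 5091$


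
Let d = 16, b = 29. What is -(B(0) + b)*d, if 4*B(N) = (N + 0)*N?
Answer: -464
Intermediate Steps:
B(N) = N²/4 (B(N) = ((N + 0)*N)/4 = (N*N)/4 = N²/4)
-(B(0) + b)*d = -((¼)*0² + 29)*16 = -((¼)*0 + 29)*16 = -(0 + 29)*16 = -29*16 = -1*464 = -464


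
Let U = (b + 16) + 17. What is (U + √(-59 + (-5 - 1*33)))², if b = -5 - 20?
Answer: (8 + I*√97)² ≈ -33.0 + 157.58*I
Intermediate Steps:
b = -25
U = 8 (U = (-25 + 16) + 17 = -9 + 17 = 8)
(U + √(-59 + (-5 - 1*33)))² = (8 + √(-59 + (-5 - 1*33)))² = (8 + √(-59 + (-5 - 33)))² = (8 + √(-59 - 38))² = (8 + √(-97))² = (8 + I*√97)²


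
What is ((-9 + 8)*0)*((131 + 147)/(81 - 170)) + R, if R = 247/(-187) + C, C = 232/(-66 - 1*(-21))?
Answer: -54499/8415 ≈ -6.4764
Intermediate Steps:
C = -232/45 (C = 232/(-66 + 21) = 232/(-45) = 232*(-1/45) = -232/45 ≈ -5.1556)
R = -54499/8415 (R = 247/(-187) - 232/45 = 247*(-1/187) - 232/45 = -247/187 - 232/45 = -54499/8415 ≈ -6.4764)
((-9 + 8)*0)*((131 + 147)/(81 - 170)) + R = ((-9 + 8)*0)*((131 + 147)/(81 - 170)) - 54499/8415 = (-1*0)*(278/(-89)) - 54499/8415 = 0*(278*(-1/89)) - 54499/8415 = 0*(-278/89) - 54499/8415 = 0 - 54499/8415 = -54499/8415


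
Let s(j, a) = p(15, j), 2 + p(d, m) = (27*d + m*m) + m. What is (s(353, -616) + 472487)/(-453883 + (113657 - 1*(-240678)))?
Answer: -149463/24887 ≈ -6.0057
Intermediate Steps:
p(d, m) = -2 + m + m² + 27*d (p(d, m) = -2 + ((27*d + m*m) + m) = -2 + ((27*d + m²) + m) = -2 + ((m² + 27*d) + m) = -2 + (m + m² + 27*d) = -2 + m + m² + 27*d)
s(j, a) = 403 + j + j² (s(j, a) = -2 + j + j² + 27*15 = -2 + j + j² + 405 = 403 + j + j²)
(s(353, -616) + 472487)/(-453883 + (113657 - 1*(-240678))) = ((403 + 353 + 353²) + 472487)/(-453883 + (113657 - 1*(-240678))) = ((403 + 353 + 124609) + 472487)/(-453883 + (113657 + 240678)) = (125365 + 472487)/(-453883 + 354335) = 597852/(-99548) = 597852*(-1/99548) = -149463/24887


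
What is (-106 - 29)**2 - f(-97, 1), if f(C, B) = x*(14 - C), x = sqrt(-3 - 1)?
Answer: 18225 - 222*I ≈ 18225.0 - 222.0*I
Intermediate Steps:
x = 2*I (x = sqrt(-4) = 2*I ≈ 2.0*I)
f(C, B) = 2*I*(14 - C) (f(C, B) = (2*I)*(14 - C) = 2*I*(14 - C))
(-106 - 29)**2 - f(-97, 1) = (-106 - 29)**2 - 2*I*(14 - 1*(-97)) = (-135)**2 - 2*I*(14 + 97) = 18225 - 2*I*111 = 18225 - 222*I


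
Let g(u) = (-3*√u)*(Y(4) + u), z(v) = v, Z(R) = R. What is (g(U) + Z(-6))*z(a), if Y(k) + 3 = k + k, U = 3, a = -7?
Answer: 42 + 168*√3 ≈ 332.98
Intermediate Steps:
Y(k) = -3 + 2*k (Y(k) = -3 + (k + k) = -3 + 2*k)
g(u) = -3*√u*(5 + u) (g(u) = (-3*√u)*((-3 + 2*4) + u) = (-3*√u)*((-3 + 8) + u) = (-3*√u)*(5 + u) = -3*√u*(5 + u))
(g(U) + Z(-6))*z(a) = (3*√3*(-5 - 1*3) - 6)*(-7) = (3*√3*(-5 - 3) - 6)*(-7) = (3*√3*(-8) - 6)*(-7) = (-24*√3 - 6)*(-7) = (-6 - 24*√3)*(-7) = 42 + 168*√3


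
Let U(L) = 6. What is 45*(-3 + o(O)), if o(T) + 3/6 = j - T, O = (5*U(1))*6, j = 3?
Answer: -16245/2 ≈ -8122.5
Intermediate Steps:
O = 180 (O = (5*6)*6 = 30*6 = 180)
o(T) = 5/2 - T (o(T) = -½ + (3 - T) = 5/2 - T)
45*(-3 + o(O)) = 45*(-3 + (5/2 - 1*180)) = 45*(-3 + (5/2 - 180)) = 45*(-3 - 355/2) = 45*(-361/2) = -16245/2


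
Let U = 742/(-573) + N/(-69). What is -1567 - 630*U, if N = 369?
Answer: 11500619/4393 ≈ 2617.9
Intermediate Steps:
U = -87545/13179 (U = 742/(-573) + 369/(-69) = 742*(-1/573) + 369*(-1/69) = -742/573 - 123/23 = -87545/13179 ≈ -6.6428)
-1567 - 630*U = -1567 - 630*(-87545/13179) = -1567 + 18384450/4393 = 11500619/4393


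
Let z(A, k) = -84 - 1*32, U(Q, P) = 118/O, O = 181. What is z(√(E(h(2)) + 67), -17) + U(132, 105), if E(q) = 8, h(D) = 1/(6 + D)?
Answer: -20878/181 ≈ -115.35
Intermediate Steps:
U(Q, P) = 118/181
z(A, k) = -116 (z(A, k) = -84 - 32 = -116)
z(√(E(h(2)) + 67), -17) + U(132, 105) = -116 + 118/181 = -20878/181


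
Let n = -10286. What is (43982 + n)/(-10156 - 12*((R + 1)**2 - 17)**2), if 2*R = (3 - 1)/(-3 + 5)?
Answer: -134784/51067 ≈ -2.6394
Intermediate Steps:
R = 1/2 (R = ((3 - 1)/(-3 + 5))/2 = (2/2)/2 = (2*(1/2))/2 = (1/2)*1 = 1/2 ≈ 0.50000)
(43982 + n)/(-10156 - 12*((R + 1)**2 - 17)**2) = (43982 - 10286)/(-10156 - 12*((1/2 + 1)**2 - 17)**2) = 33696/(-10156 - 12*((3/2)**2 - 17)**2) = 33696/(-10156 - 12*(9/4 - 17)**2) = 33696/(-10156 - 12*(-59/4)**2) = 33696/(-10156 - 12*3481/16) = 33696/(-10156 - 10443/4) = 33696/(-51067/4) = 33696*(-4/51067) = -134784/51067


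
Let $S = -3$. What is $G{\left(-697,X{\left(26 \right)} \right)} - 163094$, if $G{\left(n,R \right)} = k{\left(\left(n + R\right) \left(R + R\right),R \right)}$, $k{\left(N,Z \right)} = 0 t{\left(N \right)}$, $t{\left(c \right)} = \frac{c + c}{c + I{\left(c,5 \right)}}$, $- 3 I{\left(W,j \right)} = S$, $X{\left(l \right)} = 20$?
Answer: $-163094$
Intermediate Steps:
$I{\left(W,j \right)} = 1$ ($I{\left(W,j \right)} = \left(- \frac{1}{3}\right) \left(-3\right) = 1$)
$t{\left(c \right)} = \frac{2 c}{1 + c}$ ($t{\left(c \right)} = \frac{c + c}{c + 1} = \frac{2 c}{1 + c}$)
$k{\left(N,Z \right)} = 0$ ($k{\left(N,Z \right)} = 0 \frac{2 N}{1 + N} = 0$)
$G{\left(n,R \right)} = 0$
$G{\left(-697,X{\left(26 \right)} \right)} - 163094 = 0 - 163094 = -163094$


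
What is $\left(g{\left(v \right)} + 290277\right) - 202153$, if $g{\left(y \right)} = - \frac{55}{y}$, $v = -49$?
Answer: $\frac{4318131}{49} \approx 88125.0$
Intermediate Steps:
$\left(g{\left(v \right)} + 290277\right) - 202153 = \left(- \frac{55}{-49} + 290277\right) - 202153 = \left(\left(-55\right) \left(- \frac{1}{49}\right) + 290277\right) - 202153 = \left(\frac{55}{49} + 290277\right) - 202153 = \frac{14223628}{49} - 202153 = \frac{4318131}{49}$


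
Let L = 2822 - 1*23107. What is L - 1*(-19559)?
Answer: -726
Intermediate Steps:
L = -20285 (L = 2822 - 23107 = -20285)
L - 1*(-19559) = -20285 - 1*(-19559) = -20285 + 19559 = -726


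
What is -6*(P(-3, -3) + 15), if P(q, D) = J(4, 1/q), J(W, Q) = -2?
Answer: -78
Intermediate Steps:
P(q, D) = -2
-6*(P(-3, -3) + 15) = -6*(-2 + 15) = -6*13 = -78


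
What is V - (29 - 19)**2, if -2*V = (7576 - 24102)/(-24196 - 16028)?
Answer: -4030663/40224 ≈ -100.21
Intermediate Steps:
V = -8263/40224 (V = -(7576 - 24102)/(2*(-24196 - 16028)) = -(-8263)/(-40224) = -(-8263)*(-1)/40224 = -1/2*8263/20112 = -8263/40224 ≈ -0.20542)
V - (29 - 19)**2 = -8263/40224 - (29 - 19)**2 = -8263/40224 - 1*10**2 = -8263/40224 - 1*100 = -8263/40224 - 100 = -4030663/40224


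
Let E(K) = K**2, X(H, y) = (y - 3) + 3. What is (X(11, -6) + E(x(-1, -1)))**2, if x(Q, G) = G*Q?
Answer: 25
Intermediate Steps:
X(H, y) = y (X(H, y) = (-3 + y) + 3 = y)
(X(11, -6) + E(x(-1, -1)))**2 = (-6 + (-1*(-1))**2)**2 = (-6 + 1**2)**2 = (-6 + 1)**2 = (-5)**2 = 25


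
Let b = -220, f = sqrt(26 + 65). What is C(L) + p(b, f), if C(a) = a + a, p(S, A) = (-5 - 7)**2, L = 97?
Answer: 338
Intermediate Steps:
f = sqrt(91) ≈ 9.5394
p(S, A) = 144 (p(S, A) = (-12)**2 = 144)
C(a) = 2*a
C(L) + p(b, f) = 2*97 + 144 = 194 + 144 = 338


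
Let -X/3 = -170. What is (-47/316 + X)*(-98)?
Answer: -7894537/158 ≈ -49965.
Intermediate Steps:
X = 510 (X = -3*(-170) = 510)
(-47/316 + X)*(-98) = (-47/316 + 510)*(-98) = (161113/316)*(-98) = -7894537/158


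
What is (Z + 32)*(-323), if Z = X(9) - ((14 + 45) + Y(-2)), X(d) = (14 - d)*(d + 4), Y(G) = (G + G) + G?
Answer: -14212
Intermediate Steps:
Y(G) = 3*G (Y(G) = 2*G + G = 3*G)
X(d) = (4 + d)*(14 - d) (X(d) = (14 - d)*(4 + d) = (4 + d)*(14 - d))
Z = 12 (Z = (56 - 1*9**2 + 10*9) - ((14 + 45) + 3*(-2)) = (56 - 1*81 + 90) - (59 - 6) = (56 - 81 + 90) - 1*53 = 65 - 53 = 12)
(Z + 32)*(-323) = (12 + 32)*(-323) = 44*(-323) = -14212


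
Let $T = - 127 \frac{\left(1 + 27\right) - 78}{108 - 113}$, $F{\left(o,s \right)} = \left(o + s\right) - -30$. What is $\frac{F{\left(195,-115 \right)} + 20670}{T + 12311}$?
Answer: $\frac{20780}{11041} \approx 1.8821$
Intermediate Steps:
$F{\left(o,s \right)} = 30 + o + s$ ($F{\left(o,s \right)} = \left(o + s\right) + \left(-57 + 87\right) = \left(o + s\right) + 30 = 30 + o + s$)
$T = -1270$ ($T = - 127 \frac{28 - 78}{-5} = - 127 \left(\left(-50\right) \left(- \frac{1}{5}\right)\right) = \left(-127\right) 10 = -1270$)
$\frac{F{\left(195,-115 \right)} + 20670}{T + 12311} = \frac{\left(30 + 195 - 115\right) + 20670}{-1270 + 12311} = \frac{110 + 20670}{11041} = 20780 \cdot \frac{1}{11041} = \frac{20780}{11041}$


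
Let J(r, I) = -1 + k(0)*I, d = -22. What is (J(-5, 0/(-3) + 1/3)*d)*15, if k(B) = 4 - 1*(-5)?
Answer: -660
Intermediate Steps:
k(B) = 9 (k(B) = 4 + 5 = 9)
J(r, I) = -1 + 9*I
(J(-5, 0/(-3) + 1/3)*d)*15 = ((-1 + 9*(0/(-3) + 1/3))*(-22))*15 = ((-1 + 9*(0*(-⅓) + 1*(⅓)))*(-22))*15 = ((-1 + 9*(0 + ⅓))*(-22))*15 = ((-1 + 9*(⅓))*(-22))*15 = ((-1 + 3)*(-22))*15 = (2*(-22))*15 = -44*15 = -660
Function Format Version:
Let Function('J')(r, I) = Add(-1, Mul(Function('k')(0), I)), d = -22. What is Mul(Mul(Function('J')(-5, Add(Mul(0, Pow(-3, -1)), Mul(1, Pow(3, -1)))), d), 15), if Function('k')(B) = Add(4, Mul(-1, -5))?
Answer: -660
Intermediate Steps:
Function('k')(B) = 9 (Function('k')(B) = Add(4, 5) = 9)
Function('J')(r, I) = Add(-1, Mul(9, I))
Mul(Mul(Function('J')(-5, Add(Mul(0, Pow(-3, -1)), Mul(1, Pow(3, -1)))), d), 15) = Mul(Mul(Add(-1, Mul(9, Add(Mul(0, Pow(-3, -1)), Mul(1, Pow(3, -1))))), -22), 15) = Mul(Mul(Add(-1, Mul(9, Add(Mul(0, Rational(-1, 3)), Mul(1, Rational(1, 3))))), -22), 15) = Mul(Mul(Add(-1, Mul(9, Add(0, Rational(1, 3)))), -22), 15) = Mul(Mul(Add(-1, Mul(9, Rational(1, 3))), -22), 15) = Mul(Mul(Add(-1, 3), -22), 15) = Mul(Mul(2, -22), 15) = Mul(-44, 15) = -660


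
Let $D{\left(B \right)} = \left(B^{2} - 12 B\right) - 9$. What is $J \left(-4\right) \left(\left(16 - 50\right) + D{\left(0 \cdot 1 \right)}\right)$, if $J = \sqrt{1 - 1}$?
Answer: $0$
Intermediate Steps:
$J = 0$ ($J = \sqrt{0} = 0$)
$D{\left(B \right)} = -9 + B^{2} - 12 B$
$J \left(-4\right) \left(\left(16 - 50\right) + D{\left(0 \cdot 1 \right)}\right) = 0 \left(-4\right) \left(\left(16 - 50\right) - \left(9 + 0 + 12 \cdot 0 \cdot 1\right)\right) = 0 \left(-34 - \left(9 - 0^{2}\right)\right) = 0 \left(-34 + \left(-9 + 0 + 0\right)\right) = 0 \left(-34 - 9\right) = 0 \left(-43\right) = 0$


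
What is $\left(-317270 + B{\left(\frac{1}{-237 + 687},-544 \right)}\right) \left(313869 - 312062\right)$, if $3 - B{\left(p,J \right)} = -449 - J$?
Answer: $-573473134$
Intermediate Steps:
$B{\left(p,J \right)} = 452 + J$ ($B{\left(p,J \right)} = 3 - \left(-449 - J\right) = 3 + \left(449 + J\right) = 452 + J$)
$\left(-317270 + B{\left(\frac{1}{-237 + 687},-544 \right)}\right) \left(313869 - 312062\right) = \left(-317270 + \left(452 - 544\right)\right) \left(313869 - 312062\right) = \left(-317270 - 92\right) 1807 = \left(-317362\right) 1807 = -573473134$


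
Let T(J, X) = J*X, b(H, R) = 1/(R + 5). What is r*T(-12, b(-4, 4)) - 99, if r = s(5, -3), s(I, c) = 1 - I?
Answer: -281/3 ≈ -93.667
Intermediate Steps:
r = -4 (r = 1 - 1*5 = 1 - 5 = -4)
b(H, R) = 1/(5 + R)
r*T(-12, b(-4, 4)) - 99 = -(-48)/(5 + 4) - 99 = -(-48)/9 - 99 = -4*(-4/3) - 99 = 16/3 - 99 = -281/3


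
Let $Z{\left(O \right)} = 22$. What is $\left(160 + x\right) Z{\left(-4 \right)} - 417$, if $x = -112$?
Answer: $639$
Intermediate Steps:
$\left(160 + x\right) Z{\left(-4 \right)} - 417 = \left(160 - 112\right) 22 - 417 = 48 \cdot 22 - 417 = 1056 - 417 = 639$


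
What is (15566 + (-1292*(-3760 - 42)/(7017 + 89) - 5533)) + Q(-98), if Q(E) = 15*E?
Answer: 101797/11 ≈ 9254.3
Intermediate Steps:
(15566 + (-1292*(-3760 - 42)/(7017 + 89) - 5533)) + Q(-98) = (15566 + (-1292*(-3760 - 42)/(7017 + 89) - 5533)) + 15*(-98) = (15566 + (-1292/(7106/(-3802)) - 5533)) - 1470 = (15566 + (-1292/(7106*(-1/3802)) - 5533)) - 1470 = (15566 + (-1292/(-3553/1901) - 5533)) - 1470 = (15566 + (-1292*(-1901/3553) - 5533)) - 1470 = (15566 + (7604/11 - 5533)) - 1470 = (15566 - 53259/11) - 1470 = 117967/11 - 1470 = 101797/11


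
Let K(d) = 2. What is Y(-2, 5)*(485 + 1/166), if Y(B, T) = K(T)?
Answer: 80511/83 ≈ 970.01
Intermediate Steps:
Y(B, T) = 2
Y(-2, 5)*(485 + 1/166) = 2*(485 + 1/166) = 2*(80511/166) = 80511/83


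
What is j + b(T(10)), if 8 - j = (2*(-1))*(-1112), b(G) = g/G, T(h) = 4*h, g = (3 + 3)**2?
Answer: -22151/10 ≈ -2215.1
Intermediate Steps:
g = 36 (g = 6**2 = 36)
b(G) = 36/G
j = -2216 (j = 8 - 2*(-1)*(-1112) = 8 - (-2)*(-1112) = 8 - 1*2224 = 8 - 2224 = -2216)
j + b(T(10)) = -2216 + 36/((4*10)) = -2216 + 36/40 = -2216 + 36*(1/40) = -2216 + 9/10 = -22151/10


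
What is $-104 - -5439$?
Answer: $5335$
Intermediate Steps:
$-104 - -5439 = -104 + 5439 = 5335$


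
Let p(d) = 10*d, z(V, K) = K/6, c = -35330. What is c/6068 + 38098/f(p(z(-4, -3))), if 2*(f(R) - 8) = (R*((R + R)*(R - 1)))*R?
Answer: 51099631/1149886 ≈ 44.439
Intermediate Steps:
z(V, K) = K/6 (z(V, K) = K*(1/6) = K/6)
f(R) = 8 + R**3*(-1 + R) (f(R) = 8 + ((R*((R + R)*(R - 1)))*R)/2 = 8 + ((R*((2*R)*(-1 + R)))*R)/2 = 8 + ((R*(2*R*(-1 + R)))*R)/2 = 8 + ((2*R**2*(-1 + R))*R)/2 = 8 + (2*R**3*(-1 + R))/2 = 8 + R**3*(-1 + R))
c/6068 + 38098/f(p(z(-4, -3))) = -35330/6068 + 38098/(8 + (10*((1/6)*(-3)))**4 - (10*((1/6)*(-3)))**3) = -35330*1/6068 + 38098/(8 + (10*(-1/2))**4 - (10*(-1/2))**3) = -17665/3034 + 38098/(8 + (-5)**4 - 1*(-5)**3) = -17665/3034 + 38098/(8 + 625 - 1*(-125)) = -17665/3034 + 38098/(8 + 625 + 125) = -17665/3034 + 38098/758 = -17665/3034 + 38098*(1/758) = -17665/3034 + 19049/379 = 51099631/1149886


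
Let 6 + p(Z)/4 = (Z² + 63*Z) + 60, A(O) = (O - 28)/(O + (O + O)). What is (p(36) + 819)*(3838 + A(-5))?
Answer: 293602491/5 ≈ 5.8721e+7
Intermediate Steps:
A(O) = (-28 + O)/(3*O) (A(O) = (-28 + O)/(O + 2*O) = (-28 + O)/((3*O)) = (-28 + O)*(1/(3*O)) = (-28 + O)/(3*O))
p(Z) = 216 + 4*Z² + 252*Z (p(Z) = -24 + 4*((Z² + 63*Z) + 60) = -24 + 4*(60 + Z² + 63*Z) = -24 + (240 + 4*Z² + 252*Z) = 216 + 4*Z² + 252*Z)
(p(36) + 819)*(3838 + A(-5)) = ((216 + 4*36² + 252*36) + 819)*(3838 + (⅓)*(-28 - 5)/(-5)) = ((216 + 4*1296 + 9072) + 819)*(3838 + (⅓)*(-⅕)*(-33)) = ((216 + 5184 + 9072) + 819)*(3838 + 11/5) = (14472 + 819)*(19201/5) = 15291*(19201/5) = 293602491/5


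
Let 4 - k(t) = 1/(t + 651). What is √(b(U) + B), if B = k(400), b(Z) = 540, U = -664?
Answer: 3*√66766877/1051 ≈ 23.324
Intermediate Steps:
k(t) = 4 - 1/(651 + t) (k(t) = 4 - 1/(t + 651) = 4 - 1/(651 + t))
B = 4203/1051 (B = (2603 + 4*400)/(651 + 400) = (2603 + 1600)/1051 = (1/1051)*4203 = 4203/1051 ≈ 3.9991)
√(b(U) + B) = √(540 + 4203/1051) = √(571743/1051) = 3*√66766877/1051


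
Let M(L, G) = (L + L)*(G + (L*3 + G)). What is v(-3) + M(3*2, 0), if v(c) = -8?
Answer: 208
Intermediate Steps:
M(L, G) = 2*L*(2*G + 3*L) (M(L, G) = (2*L)*(G + (3*L + G)) = (2*L)*(G + (G + 3*L)) = (2*L)*(2*G + 3*L) = 2*L*(2*G + 3*L))
v(-3) + M(3*2, 0) = -8 + 2*(3*2)*(2*0 + 3*(3*2)) = -8 + 2*6*(0 + 3*6) = -8 + 2*6*(0 + 18) = -8 + 2*6*18 = -8 + 216 = 208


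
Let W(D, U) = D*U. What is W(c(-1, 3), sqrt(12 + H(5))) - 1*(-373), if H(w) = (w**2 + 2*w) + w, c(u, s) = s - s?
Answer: 373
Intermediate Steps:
c(u, s) = 0
H(w) = w**2 + 3*w
W(c(-1, 3), sqrt(12 + H(5))) - 1*(-373) = 0*sqrt(12 + 5*(3 + 5)) - 1*(-373) = 0*sqrt(12 + 5*8) + 373 = 0*sqrt(12 + 40) + 373 = 0*sqrt(52) + 373 = 0*(2*sqrt(13)) + 373 = 0 + 373 = 373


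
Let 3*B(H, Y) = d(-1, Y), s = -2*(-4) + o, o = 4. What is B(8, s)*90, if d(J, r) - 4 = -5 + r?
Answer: 330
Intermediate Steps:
s = 12 (s = -2*(-4) + 4 = 8 + 4 = 12)
d(J, r) = -1 + r (d(J, r) = 4 + (-5 + r) = -1 + r)
B(H, Y) = -⅓ + Y/3 (B(H, Y) = (-1 + Y)/3 = -⅓ + Y/3)
B(8, s)*90 = (-⅓ + (⅓)*12)*90 = (-⅓ + 4)*90 = (11/3)*90 = 330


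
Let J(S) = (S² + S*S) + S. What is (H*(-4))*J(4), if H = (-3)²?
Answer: -1296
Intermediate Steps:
J(S) = S + 2*S² (J(S) = (S² + S²) + S = 2*S² + S = S + 2*S²)
H = 9
(H*(-4))*J(4) = (9*(-4))*(4*(1 + 2*4)) = -144*(1 + 8) = -144*9 = -36*36 = -1296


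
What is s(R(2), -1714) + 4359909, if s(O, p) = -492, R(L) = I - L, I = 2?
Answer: 4359417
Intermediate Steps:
R(L) = 2 - L
s(R(2), -1714) + 4359909 = -492 + 4359909 = 4359417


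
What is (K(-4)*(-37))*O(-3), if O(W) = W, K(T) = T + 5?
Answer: 111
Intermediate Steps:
K(T) = 5 + T
(K(-4)*(-37))*O(-3) = ((5 - 4)*(-37))*(-3) = (1*(-37))*(-3) = -37*(-3) = 111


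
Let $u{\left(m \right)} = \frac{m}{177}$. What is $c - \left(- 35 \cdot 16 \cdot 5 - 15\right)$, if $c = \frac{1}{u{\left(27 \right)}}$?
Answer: $\frac{25394}{9} \approx 2821.6$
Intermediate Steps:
$u{\left(m \right)} = \frac{m}{177}$ ($u{\left(m \right)} = m \frac{1}{177} = \frac{m}{177}$)
$c = \frac{59}{9}$ ($c = \frac{1}{\frac{1}{177} \cdot 27} = \frac{1}{\frac{9}{59}} = \frac{59}{9} \approx 6.5556$)
$c - \left(- 35 \cdot 16 \cdot 5 - 15\right) = \frac{59}{9} - \left(- 35 \cdot 16 \cdot 5 - 15\right) = \frac{59}{9} - \left(\left(-35\right) 80 - 15\right) = \frac{59}{9} - \left(-2800 - 15\right) = \frac{59}{9} - -2815 = \frac{59}{9} + 2815 = \frac{25394}{9}$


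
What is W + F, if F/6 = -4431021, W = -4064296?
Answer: -30650422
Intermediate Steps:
F = -26586126 (F = 6*(-4431021) = -26586126)
W + F = -4064296 - 26586126 = -30650422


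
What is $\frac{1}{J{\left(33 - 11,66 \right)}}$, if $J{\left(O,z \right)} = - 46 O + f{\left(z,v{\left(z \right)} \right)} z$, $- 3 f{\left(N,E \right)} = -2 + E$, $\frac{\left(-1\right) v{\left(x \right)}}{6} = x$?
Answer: $\frac{1}{7744} \approx 0.00012913$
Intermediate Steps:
$v{\left(x \right)} = - 6 x$
$f{\left(N,E \right)} = \frac{2}{3} - \frac{E}{3}$ ($f{\left(N,E \right)} = - \frac{-2 + E}{3} = \frac{2}{3} - \frac{E}{3}$)
$J{\left(O,z \right)} = - 46 O + z \left(\frac{2}{3} + 2 z\right)$ ($J{\left(O,z \right)} = - 46 O + \left(\frac{2}{3} - \frac{\left(-6\right) z}{3}\right) z = - 46 O + \left(\frac{2}{3} + 2 z\right) z = - 46 O + z \left(\frac{2}{3} + 2 z\right)$)
$\frac{1}{J{\left(33 - 11,66 \right)}} = \frac{1}{- 46 \left(33 - 11\right) + 2 \cdot 66^{2} + \frac{2}{3} \cdot 66} = \frac{1}{- 46 \left(33 - 11\right) + 2 \cdot 4356 + 44} = \frac{1}{\left(-46\right) 22 + 8712 + 44} = \frac{1}{-1012 + 8712 + 44} = \frac{1}{7744}$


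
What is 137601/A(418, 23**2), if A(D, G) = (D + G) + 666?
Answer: 137601/1613 ≈ 85.307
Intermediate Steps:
A(D, G) = 666 + D + G
137601/A(418, 23**2) = 137601/(666 + 418 + 23**2) = 137601/(666 + 418 + 529) = 137601/1613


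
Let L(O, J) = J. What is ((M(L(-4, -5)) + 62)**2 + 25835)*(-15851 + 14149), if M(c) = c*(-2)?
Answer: -52794338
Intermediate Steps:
M(c) = -2*c
((M(L(-4, -5)) + 62)**2 + 25835)*(-15851 + 14149) = ((-2*(-5) + 62)**2 + 25835)*(-15851 + 14149) = ((10 + 62)**2 + 25835)*(-1702) = (72**2 + 25835)*(-1702) = (5184 + 25835)*(-1702) = 31019*(-1702) = -52794338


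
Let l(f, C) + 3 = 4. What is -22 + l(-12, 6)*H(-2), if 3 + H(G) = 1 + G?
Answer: -26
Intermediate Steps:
H(G) = -2 + G (H(G) = -3 + (1 + G) = -2 + G)
l(f, C) = 1 (l(f, C) = -3 + 4 = 1)
-22 + l(-12, 6)*H(-2) = -22 + 1*(-2 - 2) = -22 + 1*(-4) = -22 - 4 = -26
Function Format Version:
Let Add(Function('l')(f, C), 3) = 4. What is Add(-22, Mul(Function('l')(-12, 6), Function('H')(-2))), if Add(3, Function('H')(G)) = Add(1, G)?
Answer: -26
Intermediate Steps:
Function('H')(G) = Add(-2, G) (Function('H')(G) = Add(-3, Add(1, G)) = Add(-2, G))
Function('l')(f, C) = 1 (Function('l')(f, C) = Add(-3, 4) = 1)
Add(-22, Mul(Function('l')(-12, 6), Function('H')(-2))) = Add(-22, Mul(1, Add(-2, -2))) = Add(-22, Mul(1, -4)) = Add(-22, -4) = -26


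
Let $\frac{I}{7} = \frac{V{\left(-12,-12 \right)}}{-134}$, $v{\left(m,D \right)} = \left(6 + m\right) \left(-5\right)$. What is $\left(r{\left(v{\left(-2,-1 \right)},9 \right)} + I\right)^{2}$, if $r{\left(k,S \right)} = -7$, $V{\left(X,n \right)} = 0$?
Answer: $49$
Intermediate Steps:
$v{\left(m,D \right)} = -30 - 5 m$
$I = 0$ ($I = 7 \frac{0}{-134} = 7 \cdot 0 \left(- \frac{1}{134}\right) = 7 \cdot 0 = 0$)
$\left(r{\left(v{\left(-2,-1 \right)},9 \right)} + I\right)^{2} = \left(-7 + 0\right)^{2} = \left(-7\right)^{2} = 49$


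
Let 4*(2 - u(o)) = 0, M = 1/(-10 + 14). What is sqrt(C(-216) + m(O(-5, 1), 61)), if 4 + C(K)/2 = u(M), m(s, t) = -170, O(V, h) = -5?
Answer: I*sqrt(174) ≈ 13.191*I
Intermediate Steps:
M = 1/4 ≈ 0.25000
u(o) = 2 (u(o) = 2 - 1/4*0 = 2 + 0 = 2)
C(K) = -4 (C(K) = -8 + 2*2 = -8 + 4 = -4)
sqrt(C(-216) + m(O(-5, 1), 61)) = sqrt(-4 - 170) = sqrt(-174) = I*sqrt(174)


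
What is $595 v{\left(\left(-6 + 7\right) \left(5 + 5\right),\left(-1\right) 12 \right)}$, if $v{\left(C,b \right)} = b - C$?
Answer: $-13090$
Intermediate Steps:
$595 v{\left(\left(-6 + 7\right) \left(5 + 5\right),\left(-1\right) 12 \right)} = 595 \left(\left(-1\right) 12 - \left(-6 + 7\right) \left(5 + 5\right)\right) = 595 \left(-12 - 1 \cdot 10\right) = 595 \left(-12 - 10\right) = 595 \left(-22\right) = -13090$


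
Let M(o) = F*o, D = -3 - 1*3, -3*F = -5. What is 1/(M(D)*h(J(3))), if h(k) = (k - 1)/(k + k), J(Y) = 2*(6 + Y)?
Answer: -18/85 ≈ -0.21176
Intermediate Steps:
F = 5/3 (F = -1/3*(-5) = 5/3 ≈ 1.6667)
J(Y) = 12 + 2*Y
h(k) = (-1 + k)/(2*k) (h(k) = (-1 + k)/((2*k)) = (-1 + k)*(1/(2*k)) = (-1 + k)/(2*k))
D = -6 (D = -3 - 3 = -6)
M(o) = 5*o/3
1/(M(D)*h(J(3))) = 1/(((5/3)*(-6))*((-1 + (12 + 2*3))/(2*(12 + 2*3)))) = 1/(-5*(-1 + (12 + 6))/(12 + 6)) = 1/(-5*(-1 + 18)/18) = 1/(-5*17/18) = 1/(-10*17/36) = 1/(-85/18) = -18/85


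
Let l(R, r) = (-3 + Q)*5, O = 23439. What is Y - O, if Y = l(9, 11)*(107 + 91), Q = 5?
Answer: -21459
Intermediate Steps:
l(R, r) = 10 (l(R, r) = (-3 + 5)*5 = 2*5 = 10)
Y = 1980 (Y = 10*(107 + 91) = 10*198 = 1980)
Y - O = 1980 - 1*23439 = 1980 - 23439 = -21459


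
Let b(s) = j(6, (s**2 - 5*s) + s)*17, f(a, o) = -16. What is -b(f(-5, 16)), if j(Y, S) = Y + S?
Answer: -5542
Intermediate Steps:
j(Y, S) = S + Y
b(s) = 102 - 68*s + 17*s**2 (b(s) = (((s**2 - 5*s) + s) + 6)*17 = ((s**2 - 4*s) + 6)*17 = (6 + s**2 - 4*s)*17 = 102 - 68*s + 17*s**2)
-b(f(-5, 16)) = -(102 + 17*(-16)*(-4 - 16)) = -(102 + 17*(-16)*(-20)) = -(102 + 5440) = -1*5542 = -5542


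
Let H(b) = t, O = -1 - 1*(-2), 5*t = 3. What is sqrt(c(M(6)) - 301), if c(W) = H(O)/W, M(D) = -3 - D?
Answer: 2*I*sqrt(16935)/15 ≈ 17.351*I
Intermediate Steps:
t = 3/5 (t = (1/5)*3 = 3/5 ≈ 0.60000)
O = 1 (O = -1 + 2 = 1)
H(b) = 3/5
c(W) = 3/(5*W)
sqrt(c(M(6)) - 301) = sqrt(3/(5*(-3 - 1*6)) - 301) = sqrt(3/(5*(-3 - 6)) - 301) = sqrt((3/5)/(-9) - 301) = sqrt((3/5)*(-1/9) - 301) = sqrt(-1/15 - 301) = sqrt(-4516/15) = 2*I*sqrt(16935)/15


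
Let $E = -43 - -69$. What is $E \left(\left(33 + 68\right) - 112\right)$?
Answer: $-286$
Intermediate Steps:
$E = 26$ ($E = -43 + 69 = 26$)
$E \left(\left(33 + 68\right) - 112\right) = 26 \left(\left(33 + 68\right) - 112\right) = 26 \left(101 - 112\right) = 26 \left(-11\right) = -286$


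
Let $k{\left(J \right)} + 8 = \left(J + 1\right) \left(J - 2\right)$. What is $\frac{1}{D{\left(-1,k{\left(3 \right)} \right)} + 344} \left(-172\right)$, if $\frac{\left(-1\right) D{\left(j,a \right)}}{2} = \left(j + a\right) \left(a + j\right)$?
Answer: $- \frac{86}{147} \approx -0.58503$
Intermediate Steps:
$k{\left(J \right)} = -8 + \left(1 + J\right) \left(-2 + J\right)$ ($k{\left(J \right)} = -8 + \left(J + 1\right) \left(J - 2\right) = -8 + \left(1 + J\right) \left(-2 + J\right)$)
$D{\left(j,a \right)} = - 2 \left(a + j\right)^{2}$ ($D{\left(j,a \right)} = - 2 \left(j + a\right) \left(a + j\right) = - 2 \left(a + j\right) \left(a + j\right) = - 2 \left(a + j\right)^{2}$)
$\frac{1}{D{\left(-1,k{\left(3 \right)} \right)} + 344} \left(-172\right) = \frac{1}{- 2 \left(\left(-10 + 3^{2} - 3\right) - 1\right)^{2} + 344} \left(-172\right) = \frac{1}{- 2 \left(\left(-10 + 9 - 3\right) - 1\right)^{2} + 344} \left(-172\right) = \frac{1}{- 2 \left(-4 - 1\right)^{2} + 344} \left(-172\right) = \frac{1}{- 2 \left(-5\right)^{2} + 344} \left(-172\right) = \frac{1}{\left(-2\right) 25 + 344} \left(-172\right) = \frac{1}{-50 + 344} \left(-172\right) = \frac{1}{294} \left(-172\right) = - \frac{86}{147}$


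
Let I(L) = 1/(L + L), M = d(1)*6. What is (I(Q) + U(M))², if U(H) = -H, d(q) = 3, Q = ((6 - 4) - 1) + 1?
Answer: 5041/16 ≈ 315.06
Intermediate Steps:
Q = 2 (Q = (2 - 1) + 1 = 1 + 1 = 2)
M = 18 (M = 3*6 = 18)
I(L) = 1/(2*L)
(I(Q) + U(M))² = ((½)/2 - 1*18)² = ((½)*(½) - 18)² = (¼ - 18)² = (-71/4)² = 5041/16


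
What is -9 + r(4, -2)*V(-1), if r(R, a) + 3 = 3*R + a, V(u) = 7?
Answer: 40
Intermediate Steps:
r(R, a) = -3 + a + 3*R (r(R, a) = -3 + (3*R + a) = -3 + (a + 3*R) = -3 + a + 3*R)
-9 + r(4, -2)*V(-1) = -9 + (-3 - 2 + 3*4)*7 = -9 + (-3 - 2 + 12)*7 = -9 + 7*7 = -9 + 49 = 40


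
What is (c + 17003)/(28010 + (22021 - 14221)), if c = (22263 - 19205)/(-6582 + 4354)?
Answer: 18939813/39892340 ≈ 0.47477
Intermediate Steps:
c = -1529/1114 (c = 3058/(-2228) = 3058*(-1/2228) = -1529/1114 ≈ -1.3725)
(c + 17003)/(28010 + (22021 - 14221)) = (-1529/1114 + 17003)/(28010 + (22021 - 14221)) = 18939813/(1114*(28010 + 7800)) = (18939813/1114)/35810 = (18939813/1114)*(1/35810) = 18939813/39892340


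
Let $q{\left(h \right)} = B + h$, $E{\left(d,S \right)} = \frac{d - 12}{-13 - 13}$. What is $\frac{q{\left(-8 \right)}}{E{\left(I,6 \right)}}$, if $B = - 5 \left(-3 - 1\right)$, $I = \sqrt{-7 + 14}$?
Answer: $\frac{3744}{137} + \frac{312 \sqrt{7}}{137} \approx 33.354$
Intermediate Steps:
$I = \sqrt{7} \approx 2.6458$
$E{\left(d,S \right)} = \frac{6}{13} - \frac{d}{26}$ ($E{\left(d,S \right)} = \frac{-12 + d}{-26} = \left(-12 + d\right) \left(- \frac{1}{26}\right) = \frac{6}{13} - \frac{d}{26}$)
$B = 20$ ($B = \left(-5\right) \left(-4\right) = 20$)
$q{\left(h \right)} = 20 + h$
$\frac{q{\left(-8 \right)}}{E{\left(I,6 \right)}} = \frac{20 - 8}{\frac{6}{13} - \frac{\sqrt{7}}{26}} = \frac{12}{\frac{6}{13} - \frac{\sqrt{7}}{26}}$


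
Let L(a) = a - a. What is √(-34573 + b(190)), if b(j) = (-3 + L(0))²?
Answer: 2*I*√8641 ≈ 185.91*I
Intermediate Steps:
L(a) = 0
b(j) = 9 (b(j) = (-3 + 0)² = (-3)² = 9)
√(-34573 + b(190)) = √(-34573 + 9) = √(-34564) = 2*I*√8641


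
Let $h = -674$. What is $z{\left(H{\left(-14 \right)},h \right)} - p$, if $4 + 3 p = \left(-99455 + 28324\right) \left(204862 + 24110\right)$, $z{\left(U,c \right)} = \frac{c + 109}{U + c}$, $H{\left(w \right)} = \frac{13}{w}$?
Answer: $\frac{153895932341594}{28347} \approx 5.429 \cdot 10^{9}$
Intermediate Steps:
$z{\left(U,c \right)} = \frac{109 + c}{U + c}$
$p = - \frac{16287007336}{3}$ ($p = - \frac{4}{3} + \frac{\left(-99455 + 28324\right) \left(204862 + 24110\right)}{3} = - \frac{4}{3} + \frac{\left(-71131\right) 228972}{3} = - \frac{4}{3} + \frac{1}{3} \left(-16287007332\right) = - \frac{4}{3} - 5429002444 = - \frac{16287007336}{3} \approx -5.429 \cdot 10^{9}$)
$z{\left(H{\left(-14 \right)},h \right)} - p = \frac{109 - 674}{\frac{13}{-14} - 674} - - \frac{16287007336}{3} = \frac{1}{13 \left(- \frac{1}{14}\right) - 674} \left(-565\right) + \frac{16287007336}{3} = \frac{1}{- \frac{13}{14} - 674} \left(-565\right) + \frac{16287007336}{3} = \frac{1}{- \frac{9449}{14}} \left(-565\right) + \frac{16287007336}{3} = \left(- \frac{14}{9449}\right) \left(-565\right) + \frac{16287007336}{3} = \frac{7910}{9449} + \frac{16287007336}{3} = \frac{153895932341594}{28347}$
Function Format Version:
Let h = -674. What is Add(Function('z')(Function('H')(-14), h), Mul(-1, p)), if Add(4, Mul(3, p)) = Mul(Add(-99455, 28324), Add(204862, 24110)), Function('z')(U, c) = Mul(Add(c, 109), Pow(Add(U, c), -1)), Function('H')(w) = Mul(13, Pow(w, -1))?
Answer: Rational(153895932341594, 28347) ≈ 5.4290e+9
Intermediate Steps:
Function('z')(U, c) = Mul(Pow(Add(U, c), -1), Add(109, c)) (Function('z')(U, c) = Mul(Add(109, c), Pow(Add(U, c), -1)) = Mul(Pow(Add(U, c), -1), Add(109, c)))
p = Rational(-16287007336, 3) (p = Add(Rational(-4, 3), Mul(Rational(1, 3), Mul(Add(-99455, 28324), Add(204862, 24110)))) = Add(Rational(-4, 3), Mul(Rational(1, 3), Mul(-71131, 228972))) = Add(Rational(-4, 3), Mul(Rational(1, 3), -16287007332)) = Add(Rational(-4, 3), -5429002444) = Rational(-16287007336, 3) ≈ -5.4290e+9)
Add(Function('z')(Function('H')(-14), h), Mul(-1, p)) = Add(Mul(Pow(Add(Mul(13, Pow(-14, -1)), -674), -1), Add(109, -674)), Mul(-1, Rational(-16287007336, 3))) = Add(Mul(Pow(Add(Mul(13, Rational(-1, 14)), -674), -1), -565), Rational(16287007336, 3)) = Add(Mul(Pow(Add(Rational(-13, 14), -674), -1), -565), Rational(16287007336, 3)) = Add(Mul(Pow(Rational(-9449, 14), -1), -565), Rational(16287007336, 3)) = Add(Mul(Rational(-14, 9449), -565), Rational(16287007336, 3)) = Add(Rational(7910, 9449), Rational(16287007336, 3)) = Rational(153895932341594, 28347)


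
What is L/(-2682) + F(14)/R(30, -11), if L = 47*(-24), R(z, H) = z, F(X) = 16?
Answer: 2132/2235 ≈ 0.95391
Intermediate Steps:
L = -1128
L/(-2682) + F(14)/R(30, -11) = -1128/(-2682) + 16/30 = -1128*(-1/2682) + 16*(1/30) = 188/447 + 8/15 = 2132/2235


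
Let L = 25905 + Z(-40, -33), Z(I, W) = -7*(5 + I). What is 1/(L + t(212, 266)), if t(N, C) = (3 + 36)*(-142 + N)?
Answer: 1/28880 ≈ 3.4626e-5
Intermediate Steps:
Z(I, W) = -35 - 7*I
t(N, C) = -5538 + 39*N (t(N, C) = 39*(-142 + N) = -5538 + 39*N)
L = 26150 (L = 25905 + (-35 - 7*(-40)) = 25905 + (-35 + 280) = 25905 + 245 = 26150)
1/(L + t(212, 266)) = 1/(26150 + (-5538 + 39*212)) = 1/(26150 + (-5538 + 8268)) = 1/(26150 + 2730) = 1/28880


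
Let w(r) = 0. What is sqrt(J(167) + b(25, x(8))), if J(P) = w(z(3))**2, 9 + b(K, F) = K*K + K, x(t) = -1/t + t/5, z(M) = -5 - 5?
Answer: sqrt(641) ≈ 25.318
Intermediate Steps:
z(M) = -10
x(t) = -1/t + t/5 (x(t) = -1/t + t*(1/5) = -1/t + t/5)
b(K, F) = -9 + K + K**2 (b(K, F) = -9 + (K*K + K) = -9 + (K**2 + K) = -9 + (K + K**2) = -9 + K + K**2)
J(P) = 0 (J(P) = 0**2 = 0)
sqrt(J(167) + b(25, x(8))) = sqrt(0 + (-9 + 25 + 25**2)) = sqrt(0 + (-9 + 25 + 625)) = sqrt(0 + 641) = sqrt(641)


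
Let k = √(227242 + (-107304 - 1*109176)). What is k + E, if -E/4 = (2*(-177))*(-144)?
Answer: -203904 + √10762 ≈ -2.0380e+5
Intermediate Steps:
E = -203904 (E = -4*2*(-177)*(-144) = -(-1416)*(-144) = -4*50976 = -203904)
k = √10762 (k = √(227242 + (-107304 - 109176)) = √(227242 - 216480) = √10762 ≈ 103.74)
k + E = √10762 - 203904 = -203904 + √10762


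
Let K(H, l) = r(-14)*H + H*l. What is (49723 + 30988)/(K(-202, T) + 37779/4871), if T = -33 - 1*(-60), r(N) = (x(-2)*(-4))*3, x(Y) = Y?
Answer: -393143281/50143263 ≈ -7.8404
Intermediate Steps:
r(N) = 24 (r(N) = -2*(-4)*3 = 8*3 = 24)
T = 27 (T = -33 + 60 = 27)
K(H, l) = 24*H + H*l
(49723 + 30988)/(K(-202, T) + 37779/4871) = (49723 + 30988)/(-202*(24 + 27) + 37779/4871) = 80711/(-202*51 + 37779*(1/4871)) = 80711/(-10302 + 37779/4871) = 80711/(-50143263/4871) = 80711*(-4871/50143263) = -393143281/50143263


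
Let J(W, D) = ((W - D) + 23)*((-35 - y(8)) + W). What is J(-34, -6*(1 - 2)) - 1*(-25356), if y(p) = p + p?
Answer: 26801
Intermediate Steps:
y(p) = 2*p
J(W, D) = (-51 + W)*(23 + W - D) (J(W, D) = ((W - D) + 23)*((-35 - 2*8) + W) = (23 + W - D)*((-35 - 1*16) + W) = (23 + W - D)*((-35 - 16) + W) = (23 + W - D)*(-51 + W) = (-51 + W)*(23 + W - D))
J(-34, -6*(1 - 2)) - 1*(-25356) = (-1173 + (-34)² - 28*(-34) + 51*(-6*(1 - 2)) - 1*(-6*(1 - 2))*(-34)) - 1*(-25356) = (-1173 + 1156 + 952 + 51*(-6*(-1)) - 1*(-6*(-1))*(-34)) + 25356 = (-1173 + 1156 + 952 + 51*6 - 1*6*(-34)) + 25356 = (-1173 + 1156 + 952 + 306 + 204) + 25356 = 1445 + 25356 = 26801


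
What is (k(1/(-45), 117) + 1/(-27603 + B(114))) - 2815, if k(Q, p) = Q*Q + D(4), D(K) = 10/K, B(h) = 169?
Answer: -78122588858/27776925 ≈ -2812.5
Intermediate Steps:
k(Q, p) = 5/2 + Q² (k(Q, p) = Q*Q + 10/4 = Q² + 10*(¼) = Q² + 5/2 = 5/2 + Q²)
(k(1/(-45), 117) + 1/(-27603 + B(114))) - 2815 = ((5/2 + (1/(-45))²) + 1/(-27603 + 169)) - 2815 = ((5/2 + (-1/45)²) + 1/(-27434)) - 2815 = ((5/2 + 1/2025) - 1/27434) - 2815 = (10127/4050 - 1/27434) - 2815 = 69455017/27776925 - 2815 = -78122588858/27776925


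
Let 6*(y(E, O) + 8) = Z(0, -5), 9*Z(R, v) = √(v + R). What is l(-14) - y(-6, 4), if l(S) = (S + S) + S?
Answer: -34 - I*√5/54 ≈ -34.0 - 0.041409*I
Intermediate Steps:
Z(R, v) = √(R + v)/9 (Z(R, v) = √(v + R)/9 = √(R + v)/9)
y(E, O) = -8 + I*√5/54 (y(E, O) = -8 + (√(0 - 5)/9)/6 = -8 + (√(-5)/9)/6 = -8 + ((I*√5)/9)/6 = -8 + (I*√5/9)/6 = -8 + I*√5/54)
l(S) = 3*S (l(S) = 2*S + S = 3*S)
l(-14) - y(-6, 4) = 3*(-14) - (-8 + I*√5/54) = -42 + (8 - I*√5/54) = -34 - I*√5/54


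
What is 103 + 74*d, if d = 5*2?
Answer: 843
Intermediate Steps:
d = 10
103 + 74*d = 103 + 74*10 = 103 + 740 = 843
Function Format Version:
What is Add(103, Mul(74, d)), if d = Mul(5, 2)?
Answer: 843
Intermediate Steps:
d = 10
Add(103, Mul(74, d)) = Add(103, Mul(74, 10)) = Add(103, 740) = 843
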